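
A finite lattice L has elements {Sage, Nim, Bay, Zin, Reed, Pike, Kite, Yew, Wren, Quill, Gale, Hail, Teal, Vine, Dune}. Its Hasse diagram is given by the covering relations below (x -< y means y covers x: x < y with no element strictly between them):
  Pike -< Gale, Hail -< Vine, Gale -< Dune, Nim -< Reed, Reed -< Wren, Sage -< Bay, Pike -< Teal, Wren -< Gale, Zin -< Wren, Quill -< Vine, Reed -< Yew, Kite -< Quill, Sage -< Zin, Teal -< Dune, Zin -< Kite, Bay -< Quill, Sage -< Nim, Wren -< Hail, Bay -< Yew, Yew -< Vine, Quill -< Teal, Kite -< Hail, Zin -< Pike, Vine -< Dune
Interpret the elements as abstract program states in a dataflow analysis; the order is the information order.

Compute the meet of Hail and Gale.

Wren

Common lower bounds of {Hail, Gale}: Nim, Reed, Sage, Wren, Zin.
The greatest among these is Wren.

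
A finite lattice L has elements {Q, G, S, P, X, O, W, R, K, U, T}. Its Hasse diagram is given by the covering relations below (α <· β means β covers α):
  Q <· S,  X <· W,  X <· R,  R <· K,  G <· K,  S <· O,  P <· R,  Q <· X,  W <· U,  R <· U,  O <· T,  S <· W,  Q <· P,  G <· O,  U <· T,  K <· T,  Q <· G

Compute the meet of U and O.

Common lower bounds of {U, O}: Q, S.
The greatest among these is S.

S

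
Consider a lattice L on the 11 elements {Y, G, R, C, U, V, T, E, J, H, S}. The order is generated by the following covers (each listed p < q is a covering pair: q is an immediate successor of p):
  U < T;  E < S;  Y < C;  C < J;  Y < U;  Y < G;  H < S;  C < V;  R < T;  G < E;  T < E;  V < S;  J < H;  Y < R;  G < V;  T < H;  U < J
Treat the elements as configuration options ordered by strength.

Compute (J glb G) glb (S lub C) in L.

Y

J ∧ G = Y
S ∨ C = S
Y ∧ S = Y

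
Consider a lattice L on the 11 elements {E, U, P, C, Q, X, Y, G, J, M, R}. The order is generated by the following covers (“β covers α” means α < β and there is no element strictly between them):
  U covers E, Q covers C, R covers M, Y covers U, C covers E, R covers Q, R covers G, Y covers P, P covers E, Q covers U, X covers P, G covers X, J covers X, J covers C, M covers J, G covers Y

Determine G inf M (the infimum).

Common lower bounds of {G, M}: E, P, X.
The greatest among these is X.

X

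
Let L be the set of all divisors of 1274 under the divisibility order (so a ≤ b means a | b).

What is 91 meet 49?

7

Common lower bounds of {91, 49}: 1, 7.
The greatest among these is 7.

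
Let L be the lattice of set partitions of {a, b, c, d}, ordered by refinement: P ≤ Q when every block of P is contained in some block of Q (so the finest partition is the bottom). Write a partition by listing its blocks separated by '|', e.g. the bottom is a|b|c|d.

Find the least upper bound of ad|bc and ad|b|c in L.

The join of ad|bc and ad|b|c merges any blocks that overlap across the partitions, giving ad|bc.

ad|bc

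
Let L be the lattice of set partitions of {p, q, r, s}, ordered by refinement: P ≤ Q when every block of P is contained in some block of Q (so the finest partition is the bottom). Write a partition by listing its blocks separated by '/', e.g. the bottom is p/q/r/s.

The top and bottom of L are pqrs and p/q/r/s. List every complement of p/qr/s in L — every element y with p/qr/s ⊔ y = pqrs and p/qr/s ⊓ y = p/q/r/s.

Need y with p/qr/s ∨ y = pqrs and p/qr/s ∧ y = p/q/r/s.
Checking each element gives: pq/rs, pqs/r, pr/qs, prs/q.

pq/rs, pqs/r, pr/qs, prs/q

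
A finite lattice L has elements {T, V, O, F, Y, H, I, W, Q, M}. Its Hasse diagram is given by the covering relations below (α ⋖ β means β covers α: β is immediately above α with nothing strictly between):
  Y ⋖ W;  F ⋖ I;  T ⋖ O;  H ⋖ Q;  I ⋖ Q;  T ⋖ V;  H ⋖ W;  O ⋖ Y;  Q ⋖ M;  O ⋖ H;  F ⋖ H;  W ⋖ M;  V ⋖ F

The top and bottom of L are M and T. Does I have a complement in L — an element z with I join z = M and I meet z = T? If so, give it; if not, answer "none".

Need z with I ∨ z = M and I ∧ z = T.
Checking each element gives: Y.

Y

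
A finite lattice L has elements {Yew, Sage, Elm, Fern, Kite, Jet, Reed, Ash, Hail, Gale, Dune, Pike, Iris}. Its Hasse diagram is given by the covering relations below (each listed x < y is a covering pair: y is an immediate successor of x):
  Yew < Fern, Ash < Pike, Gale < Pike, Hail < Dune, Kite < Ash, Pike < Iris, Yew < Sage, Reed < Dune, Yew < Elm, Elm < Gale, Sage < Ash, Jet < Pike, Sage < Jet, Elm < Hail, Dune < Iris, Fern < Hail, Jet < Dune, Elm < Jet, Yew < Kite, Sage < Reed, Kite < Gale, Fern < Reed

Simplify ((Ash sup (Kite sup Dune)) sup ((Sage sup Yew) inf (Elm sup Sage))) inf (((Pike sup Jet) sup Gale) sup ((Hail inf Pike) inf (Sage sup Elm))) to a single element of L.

Kite ∨ Dune = Iris
Ash ∨ Iris = Iris
Sage ∨ Yew = Sage
Elm ∨ Sage = Jet
Sage ∧ Jet = Sage
Iris ∨ Sage = Iris
Pike ∨ Jet = Pike
Pike ∨ Gale = Pike
Hail ∧ Pike = Elm
Sage ∨ Elm = Jet
Elm ∧ Jet = Elm
Pike ∨ Elm = Pike
Iris ∧ Pike = Pike

Pike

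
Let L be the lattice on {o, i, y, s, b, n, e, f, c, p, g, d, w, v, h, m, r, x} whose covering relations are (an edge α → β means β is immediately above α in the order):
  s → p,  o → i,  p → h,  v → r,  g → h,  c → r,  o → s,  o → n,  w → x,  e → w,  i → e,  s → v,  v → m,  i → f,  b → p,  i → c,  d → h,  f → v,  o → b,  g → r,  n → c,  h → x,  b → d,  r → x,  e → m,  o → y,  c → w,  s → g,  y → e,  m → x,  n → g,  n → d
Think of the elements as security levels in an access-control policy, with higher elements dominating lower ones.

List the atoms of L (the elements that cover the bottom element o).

b, i, n, s, y

The atoms are exactly the elements that cover o: b, i, n, s, y.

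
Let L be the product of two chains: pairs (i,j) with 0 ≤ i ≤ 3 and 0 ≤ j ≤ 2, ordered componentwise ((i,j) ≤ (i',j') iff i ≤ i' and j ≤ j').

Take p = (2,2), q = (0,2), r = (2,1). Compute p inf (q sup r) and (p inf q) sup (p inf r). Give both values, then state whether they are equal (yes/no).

q sup r = (2,2), so p inf (q sup r) = (2,2) inf (2,2) = (2,2).
p inf q = (0,2) and p inf r = (2,1), so (p inf q) sup (p inf r) = (0,2) sup (2,1) = (2,2).
Equal: yes.

(2,2); (2,2); yes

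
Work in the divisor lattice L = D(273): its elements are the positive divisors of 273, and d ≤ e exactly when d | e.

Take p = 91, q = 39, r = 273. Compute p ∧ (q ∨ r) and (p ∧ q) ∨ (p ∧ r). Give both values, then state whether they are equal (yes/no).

q ∨ r = 273, so p ∧ (q ∨ r) = 91 ∧ 273 = 91.
p ∧ q = 13 and p ∧ r = 91, so (p ∧ q) ∨ (p ∧ r) = 13 ∨ 91 = 91.
Equal: yes.

91; 91; yes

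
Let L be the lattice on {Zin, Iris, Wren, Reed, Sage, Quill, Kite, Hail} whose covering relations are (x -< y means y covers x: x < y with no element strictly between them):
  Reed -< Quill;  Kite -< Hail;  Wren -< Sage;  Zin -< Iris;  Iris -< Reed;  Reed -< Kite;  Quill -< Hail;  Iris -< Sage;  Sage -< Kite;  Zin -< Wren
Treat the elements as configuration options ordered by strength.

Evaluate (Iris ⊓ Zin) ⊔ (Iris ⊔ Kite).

Iris ∧ Zin = Zin
Iris ∨ Kite = Kite
Zin ∨ Kite = Kite

Kite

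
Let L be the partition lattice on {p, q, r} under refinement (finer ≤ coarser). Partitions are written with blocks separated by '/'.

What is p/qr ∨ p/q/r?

The join of p/qr and p/q/r merges any blocks that overlap across the partitions, giving p/qr.

p/qr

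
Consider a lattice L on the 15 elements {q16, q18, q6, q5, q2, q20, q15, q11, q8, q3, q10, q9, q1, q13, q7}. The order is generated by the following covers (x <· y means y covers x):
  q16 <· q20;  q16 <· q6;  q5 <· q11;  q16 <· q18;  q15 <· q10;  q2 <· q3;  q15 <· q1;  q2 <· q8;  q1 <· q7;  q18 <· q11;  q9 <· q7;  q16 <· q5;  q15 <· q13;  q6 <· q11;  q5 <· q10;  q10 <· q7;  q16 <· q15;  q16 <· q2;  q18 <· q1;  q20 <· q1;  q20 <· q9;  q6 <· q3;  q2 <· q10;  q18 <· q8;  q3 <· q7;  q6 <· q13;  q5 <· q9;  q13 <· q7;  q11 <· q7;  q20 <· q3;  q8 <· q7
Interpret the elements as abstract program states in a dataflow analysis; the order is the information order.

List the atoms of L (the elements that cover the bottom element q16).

q15, q18, q2, q20, q5, q6

The atoms are exactly the elements that cover q16: q15, q18, q2, q20, q5, q6.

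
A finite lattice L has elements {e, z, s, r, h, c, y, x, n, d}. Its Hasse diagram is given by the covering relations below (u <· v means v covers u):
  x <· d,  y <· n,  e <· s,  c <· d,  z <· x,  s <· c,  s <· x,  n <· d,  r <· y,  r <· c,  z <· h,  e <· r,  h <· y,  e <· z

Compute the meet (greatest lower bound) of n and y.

Common lower bounds of {n, y}: e, h, r, y, z.
The greatest among these is y.

y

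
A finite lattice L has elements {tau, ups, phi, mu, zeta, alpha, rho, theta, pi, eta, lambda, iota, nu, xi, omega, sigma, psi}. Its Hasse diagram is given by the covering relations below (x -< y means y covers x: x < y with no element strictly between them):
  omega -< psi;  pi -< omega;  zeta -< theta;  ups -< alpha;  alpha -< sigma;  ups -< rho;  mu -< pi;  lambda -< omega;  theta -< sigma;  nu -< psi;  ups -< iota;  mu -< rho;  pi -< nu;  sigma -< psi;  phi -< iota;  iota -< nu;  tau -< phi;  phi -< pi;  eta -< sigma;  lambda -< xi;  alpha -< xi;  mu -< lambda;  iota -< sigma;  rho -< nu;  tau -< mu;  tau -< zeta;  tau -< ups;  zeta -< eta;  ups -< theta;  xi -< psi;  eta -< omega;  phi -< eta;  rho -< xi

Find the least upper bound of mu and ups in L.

rho

Common upper bounds of {mu, ups}: nu, psi, rho, xi.
The least among these is rho.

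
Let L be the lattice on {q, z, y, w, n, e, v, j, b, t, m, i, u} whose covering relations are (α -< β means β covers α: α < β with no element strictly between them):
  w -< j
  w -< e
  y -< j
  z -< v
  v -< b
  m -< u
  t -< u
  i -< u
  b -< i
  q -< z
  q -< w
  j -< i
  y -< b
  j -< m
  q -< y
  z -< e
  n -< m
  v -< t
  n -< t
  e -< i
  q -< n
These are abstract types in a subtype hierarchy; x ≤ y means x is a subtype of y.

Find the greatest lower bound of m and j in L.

j

Common lower bounds of {m, j}: j, q, w, y.
The greatest among these is j.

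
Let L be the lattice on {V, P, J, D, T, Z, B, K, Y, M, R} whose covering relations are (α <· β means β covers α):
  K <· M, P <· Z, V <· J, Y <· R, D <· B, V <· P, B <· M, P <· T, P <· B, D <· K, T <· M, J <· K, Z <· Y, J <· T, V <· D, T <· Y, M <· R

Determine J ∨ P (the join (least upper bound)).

Common upper bounds of {J, P}: M, R, T, Y.
The least among these is T.

T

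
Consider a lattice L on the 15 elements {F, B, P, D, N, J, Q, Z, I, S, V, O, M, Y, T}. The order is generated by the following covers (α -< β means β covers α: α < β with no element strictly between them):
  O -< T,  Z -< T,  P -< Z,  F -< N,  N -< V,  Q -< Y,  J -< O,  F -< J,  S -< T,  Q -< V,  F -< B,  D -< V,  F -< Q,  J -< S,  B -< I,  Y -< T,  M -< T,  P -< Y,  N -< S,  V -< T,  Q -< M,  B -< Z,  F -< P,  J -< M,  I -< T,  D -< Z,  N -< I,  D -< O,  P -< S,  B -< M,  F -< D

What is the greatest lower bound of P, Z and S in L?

Common lower bounds of {P, Z, S}: F, P.
The greatest among these is P.

P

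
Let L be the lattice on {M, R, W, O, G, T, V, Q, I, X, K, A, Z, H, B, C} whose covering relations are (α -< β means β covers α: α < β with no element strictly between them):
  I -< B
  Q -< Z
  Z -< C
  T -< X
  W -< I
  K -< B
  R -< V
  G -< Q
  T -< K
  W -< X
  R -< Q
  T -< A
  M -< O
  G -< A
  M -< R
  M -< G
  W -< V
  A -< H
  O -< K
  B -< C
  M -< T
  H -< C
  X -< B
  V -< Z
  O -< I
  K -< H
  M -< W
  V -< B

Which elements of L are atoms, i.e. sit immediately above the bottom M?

The atoms are exactly the elements that cover M: G, O, R, T, W.

G, O, R, T, W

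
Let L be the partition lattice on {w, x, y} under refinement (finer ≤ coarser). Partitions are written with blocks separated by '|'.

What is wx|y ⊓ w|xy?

w|x|y

Common lower bounds of {wx|y, w|xy}: w|x|y.
The greatest among these is w|x|y.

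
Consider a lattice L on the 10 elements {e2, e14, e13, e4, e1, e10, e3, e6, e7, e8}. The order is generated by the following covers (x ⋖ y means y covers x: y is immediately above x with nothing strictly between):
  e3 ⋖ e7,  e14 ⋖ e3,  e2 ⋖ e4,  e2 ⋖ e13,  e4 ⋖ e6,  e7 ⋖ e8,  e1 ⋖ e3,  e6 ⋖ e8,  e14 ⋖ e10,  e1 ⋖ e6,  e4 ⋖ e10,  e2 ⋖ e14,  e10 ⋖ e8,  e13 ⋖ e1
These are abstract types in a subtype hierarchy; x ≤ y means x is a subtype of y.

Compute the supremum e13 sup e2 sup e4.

e6

Common upper bounds of {e13, e2, e4}: e6, e8.
The least among these is e6.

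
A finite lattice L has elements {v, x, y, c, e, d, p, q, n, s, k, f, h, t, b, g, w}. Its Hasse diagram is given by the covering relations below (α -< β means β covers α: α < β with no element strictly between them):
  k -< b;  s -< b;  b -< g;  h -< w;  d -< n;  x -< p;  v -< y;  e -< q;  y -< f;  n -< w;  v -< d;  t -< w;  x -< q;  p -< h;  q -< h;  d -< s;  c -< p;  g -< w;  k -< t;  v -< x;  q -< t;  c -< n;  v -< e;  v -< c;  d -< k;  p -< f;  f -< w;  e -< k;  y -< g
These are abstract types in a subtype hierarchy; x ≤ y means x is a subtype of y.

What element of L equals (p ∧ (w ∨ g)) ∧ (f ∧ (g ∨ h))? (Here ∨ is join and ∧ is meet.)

w ∨ g = w
p ∧ w = p
g ∨ h = w
f ∧ w = f
p ∧ f = p

p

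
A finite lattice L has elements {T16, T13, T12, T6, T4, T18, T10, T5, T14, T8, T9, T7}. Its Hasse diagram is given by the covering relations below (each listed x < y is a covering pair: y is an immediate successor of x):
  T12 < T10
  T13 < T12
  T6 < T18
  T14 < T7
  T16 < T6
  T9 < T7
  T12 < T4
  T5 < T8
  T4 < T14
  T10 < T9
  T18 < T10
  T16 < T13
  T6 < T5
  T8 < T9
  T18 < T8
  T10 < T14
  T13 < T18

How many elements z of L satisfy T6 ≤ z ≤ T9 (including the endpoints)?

The interval [T6, T9] = {T10, T18, T5, T6, T8, T9}, which has 6 elements.

6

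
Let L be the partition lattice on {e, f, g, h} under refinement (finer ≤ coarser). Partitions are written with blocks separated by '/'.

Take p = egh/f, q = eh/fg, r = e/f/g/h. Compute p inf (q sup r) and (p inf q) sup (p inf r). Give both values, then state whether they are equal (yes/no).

eh/f/g; eh/f/g; yes

q sup r = eh/fg, so p inf (q sup r) = egh/f inf eh/fg = eh/f/g.
p inf q = eh/f/g and p inf r = e/f/g/h, so (p inf q) sup (p inf r) = eh/f/g sup e/f/g/h = eh/f/g.
Equal: yes.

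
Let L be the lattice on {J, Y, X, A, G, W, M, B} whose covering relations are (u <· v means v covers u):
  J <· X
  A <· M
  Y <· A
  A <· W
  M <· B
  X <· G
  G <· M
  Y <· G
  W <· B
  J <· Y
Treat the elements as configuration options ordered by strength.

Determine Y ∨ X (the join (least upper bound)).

Common upper bounds of {Y, X}: B, G, M.
The least among these is G.

G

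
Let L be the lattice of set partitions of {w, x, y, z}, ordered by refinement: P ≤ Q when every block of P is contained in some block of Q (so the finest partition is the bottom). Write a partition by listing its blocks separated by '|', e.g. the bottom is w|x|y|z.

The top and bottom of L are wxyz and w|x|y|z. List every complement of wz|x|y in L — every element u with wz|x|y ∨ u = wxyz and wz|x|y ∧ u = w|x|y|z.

Need u with wz|x|y ∨ u = wxyz and wz|x|y ∧ u = w|x|y|z.
Checking each element gives: wxy|z, wx|yz, wy|xz, w|xyz.

wxy|z, wx|yz, wy|xz, w|xyz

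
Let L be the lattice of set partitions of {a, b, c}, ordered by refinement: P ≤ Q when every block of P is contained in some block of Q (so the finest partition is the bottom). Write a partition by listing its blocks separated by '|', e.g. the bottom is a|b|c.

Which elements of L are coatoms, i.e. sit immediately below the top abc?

The coatoms are exactly the elements covered by abc: ab|c, ac|b, a|bc.

ab|c, ac|b, a|bc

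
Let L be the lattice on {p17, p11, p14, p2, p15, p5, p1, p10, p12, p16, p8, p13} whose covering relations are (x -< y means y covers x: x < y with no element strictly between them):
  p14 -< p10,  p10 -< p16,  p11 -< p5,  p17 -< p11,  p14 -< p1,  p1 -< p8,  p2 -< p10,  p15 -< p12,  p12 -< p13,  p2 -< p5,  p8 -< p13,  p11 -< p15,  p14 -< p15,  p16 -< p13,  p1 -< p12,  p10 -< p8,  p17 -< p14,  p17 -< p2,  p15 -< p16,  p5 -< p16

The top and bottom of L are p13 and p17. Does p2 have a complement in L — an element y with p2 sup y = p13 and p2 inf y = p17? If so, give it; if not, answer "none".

Need y with p2 ∨ y = p13 and p2 ∧ y = p17.
Checking each element gives: p12.

p12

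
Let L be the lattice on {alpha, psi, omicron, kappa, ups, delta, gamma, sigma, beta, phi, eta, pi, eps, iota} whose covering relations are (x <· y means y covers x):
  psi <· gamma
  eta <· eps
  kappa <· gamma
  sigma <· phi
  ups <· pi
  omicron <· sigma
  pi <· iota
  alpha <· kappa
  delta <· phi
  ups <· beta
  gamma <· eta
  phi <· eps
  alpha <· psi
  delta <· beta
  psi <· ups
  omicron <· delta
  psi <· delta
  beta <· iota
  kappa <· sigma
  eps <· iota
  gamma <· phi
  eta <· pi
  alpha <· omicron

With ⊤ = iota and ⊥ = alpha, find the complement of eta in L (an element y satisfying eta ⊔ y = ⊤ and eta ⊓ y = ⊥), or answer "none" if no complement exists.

For every candidate y, either eta ∨ y ≠ iota or eta ∧ y ≠ alpha; no complement exists.

none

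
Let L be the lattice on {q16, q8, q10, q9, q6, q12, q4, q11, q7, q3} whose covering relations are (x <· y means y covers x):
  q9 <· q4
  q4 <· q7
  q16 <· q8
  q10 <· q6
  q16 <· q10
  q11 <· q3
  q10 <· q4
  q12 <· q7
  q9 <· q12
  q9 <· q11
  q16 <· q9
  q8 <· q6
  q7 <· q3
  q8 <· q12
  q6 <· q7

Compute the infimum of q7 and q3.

Common lower bounds of {q7, q3}: q10, q12, q16, q4, q6, q7, q8, q9.
The greatest among these is q7.

q7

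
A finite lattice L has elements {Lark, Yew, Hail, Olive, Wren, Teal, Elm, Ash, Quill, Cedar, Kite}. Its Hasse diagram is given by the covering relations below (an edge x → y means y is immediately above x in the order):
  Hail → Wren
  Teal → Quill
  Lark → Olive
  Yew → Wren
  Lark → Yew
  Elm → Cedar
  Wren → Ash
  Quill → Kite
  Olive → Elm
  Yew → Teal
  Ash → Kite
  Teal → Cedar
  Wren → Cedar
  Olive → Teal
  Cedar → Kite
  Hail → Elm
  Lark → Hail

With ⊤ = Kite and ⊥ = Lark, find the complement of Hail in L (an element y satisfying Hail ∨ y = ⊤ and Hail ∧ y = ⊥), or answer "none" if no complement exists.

Quill

Need y with Hail ∨ y = Kite and Hail ∧ y = Lark.
Checking each element gives: Quill.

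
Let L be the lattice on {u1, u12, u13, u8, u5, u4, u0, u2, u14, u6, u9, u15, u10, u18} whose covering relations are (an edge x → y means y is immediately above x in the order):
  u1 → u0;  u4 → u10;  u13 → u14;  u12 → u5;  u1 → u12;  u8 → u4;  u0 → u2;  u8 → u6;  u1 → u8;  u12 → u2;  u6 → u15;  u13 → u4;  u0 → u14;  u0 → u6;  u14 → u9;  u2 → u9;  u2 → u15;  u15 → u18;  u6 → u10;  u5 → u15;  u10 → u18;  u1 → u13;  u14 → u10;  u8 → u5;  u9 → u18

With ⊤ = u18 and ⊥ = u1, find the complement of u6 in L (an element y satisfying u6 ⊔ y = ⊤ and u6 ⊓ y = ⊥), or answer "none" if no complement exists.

For every candidate y, either u6 ∨ y ≠ u18 or u6 ∧ y ≠ u1; no complement exists.

none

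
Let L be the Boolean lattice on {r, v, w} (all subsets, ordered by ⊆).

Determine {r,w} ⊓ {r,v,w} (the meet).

Under ⊆, meet is intersection: {r,w} ∩ {r,v,w} = {r,w}.

{r,w}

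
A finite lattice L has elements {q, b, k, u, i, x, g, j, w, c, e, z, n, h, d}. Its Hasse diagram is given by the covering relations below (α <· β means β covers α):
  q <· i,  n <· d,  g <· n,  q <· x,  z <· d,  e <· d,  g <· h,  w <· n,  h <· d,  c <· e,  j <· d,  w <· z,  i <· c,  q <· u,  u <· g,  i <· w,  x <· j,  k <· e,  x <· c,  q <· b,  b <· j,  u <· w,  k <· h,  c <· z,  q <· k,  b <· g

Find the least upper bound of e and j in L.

Common upper bounds of {e, j}: d.
The least among these is d.

d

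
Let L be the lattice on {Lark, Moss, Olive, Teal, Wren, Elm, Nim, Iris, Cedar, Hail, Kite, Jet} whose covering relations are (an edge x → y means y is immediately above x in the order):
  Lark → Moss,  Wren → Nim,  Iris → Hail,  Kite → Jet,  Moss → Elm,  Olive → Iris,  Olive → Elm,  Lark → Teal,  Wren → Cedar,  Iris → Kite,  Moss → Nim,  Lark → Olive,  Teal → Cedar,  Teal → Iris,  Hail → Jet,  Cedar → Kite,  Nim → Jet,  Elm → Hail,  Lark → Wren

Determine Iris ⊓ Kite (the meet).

Iris

Common lower bounds of {Iris, Kite}: Iris, Lark, Olive, Teal.
The greatest among these is Iris.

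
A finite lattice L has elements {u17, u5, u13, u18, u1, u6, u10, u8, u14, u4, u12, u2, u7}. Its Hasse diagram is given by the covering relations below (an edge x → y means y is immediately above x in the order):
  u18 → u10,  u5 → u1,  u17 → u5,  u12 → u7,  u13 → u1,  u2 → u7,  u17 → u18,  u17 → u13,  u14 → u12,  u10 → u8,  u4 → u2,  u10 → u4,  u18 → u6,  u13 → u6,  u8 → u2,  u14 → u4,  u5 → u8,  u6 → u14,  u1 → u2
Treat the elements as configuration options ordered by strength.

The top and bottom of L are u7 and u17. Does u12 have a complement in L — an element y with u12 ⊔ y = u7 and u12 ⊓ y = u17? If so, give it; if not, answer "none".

u5

Need y with u12 ∨ y = u7 and u12 ∧ y = u17.
Checking each element gives: u5.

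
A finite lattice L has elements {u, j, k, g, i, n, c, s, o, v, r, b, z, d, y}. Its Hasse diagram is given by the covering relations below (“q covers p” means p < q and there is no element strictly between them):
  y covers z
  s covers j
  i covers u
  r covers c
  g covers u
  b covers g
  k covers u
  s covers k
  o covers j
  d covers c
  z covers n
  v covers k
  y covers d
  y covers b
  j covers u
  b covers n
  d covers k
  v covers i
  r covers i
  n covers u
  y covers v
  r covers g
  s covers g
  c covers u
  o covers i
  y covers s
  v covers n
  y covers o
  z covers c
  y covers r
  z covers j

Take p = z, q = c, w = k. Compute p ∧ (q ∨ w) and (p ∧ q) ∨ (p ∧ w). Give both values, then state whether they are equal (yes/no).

c; c; yes

q ∨ w = d, so p ∧ (q ∨ w) = z ∧ d = c.
p ∧ q = c and p ∧ w = u, so (p ∧ q) ∨ (p ∧ w) = c ∨ u = c.
Equal: yes.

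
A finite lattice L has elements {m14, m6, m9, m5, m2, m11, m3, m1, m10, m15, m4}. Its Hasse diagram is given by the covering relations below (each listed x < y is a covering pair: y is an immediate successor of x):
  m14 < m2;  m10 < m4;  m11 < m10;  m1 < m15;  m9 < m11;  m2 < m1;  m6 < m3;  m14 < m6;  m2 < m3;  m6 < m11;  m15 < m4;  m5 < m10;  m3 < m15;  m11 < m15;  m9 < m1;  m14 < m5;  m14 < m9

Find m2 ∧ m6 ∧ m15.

m14

Common lower bounds of {m2, m6, m15}: m14.
The greatest among these is m14.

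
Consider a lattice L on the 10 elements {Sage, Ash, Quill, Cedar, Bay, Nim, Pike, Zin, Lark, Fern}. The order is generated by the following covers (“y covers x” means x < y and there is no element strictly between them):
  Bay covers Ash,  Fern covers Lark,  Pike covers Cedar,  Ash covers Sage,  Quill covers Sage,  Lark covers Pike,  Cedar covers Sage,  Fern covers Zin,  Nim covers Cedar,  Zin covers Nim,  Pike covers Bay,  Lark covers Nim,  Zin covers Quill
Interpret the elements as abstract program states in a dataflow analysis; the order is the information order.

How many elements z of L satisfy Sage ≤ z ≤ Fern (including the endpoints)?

The interval [Sage, Fern] = {Ash, Bay, Cedar, Fern, Lark, Nim, Pike, Quill, Sage, Zin}, which has 10 elements.

10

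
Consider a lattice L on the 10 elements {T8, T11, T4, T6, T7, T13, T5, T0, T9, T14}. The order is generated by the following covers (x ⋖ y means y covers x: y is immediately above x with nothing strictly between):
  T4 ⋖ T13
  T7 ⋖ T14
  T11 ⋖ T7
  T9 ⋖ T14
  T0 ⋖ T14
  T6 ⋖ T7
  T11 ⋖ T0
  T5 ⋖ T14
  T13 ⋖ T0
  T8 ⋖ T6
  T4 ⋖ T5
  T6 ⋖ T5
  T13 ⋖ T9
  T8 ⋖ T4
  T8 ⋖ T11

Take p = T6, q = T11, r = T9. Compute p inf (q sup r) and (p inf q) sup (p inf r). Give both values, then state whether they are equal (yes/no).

T6; T8; no

q sup r = T14, so p inf (q sup r) = T6 inf T14 = T6.
p inf q = T8 and p inf r = T8, so (p inf q) sup (p inf r) = T8 sup T8 = T8.
Equal: no.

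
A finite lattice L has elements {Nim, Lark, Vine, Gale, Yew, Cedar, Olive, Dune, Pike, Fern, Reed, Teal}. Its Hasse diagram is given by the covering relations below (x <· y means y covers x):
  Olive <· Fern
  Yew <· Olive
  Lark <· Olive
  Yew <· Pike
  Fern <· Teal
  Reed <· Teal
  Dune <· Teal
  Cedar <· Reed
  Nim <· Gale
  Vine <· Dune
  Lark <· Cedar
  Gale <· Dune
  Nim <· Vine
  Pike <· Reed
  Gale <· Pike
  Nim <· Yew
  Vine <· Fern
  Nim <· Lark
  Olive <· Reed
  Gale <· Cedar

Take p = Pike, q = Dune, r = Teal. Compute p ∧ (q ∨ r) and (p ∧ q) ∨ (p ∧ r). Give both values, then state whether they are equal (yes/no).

Pike; Pike; yes

q ∨ r = Teal, so p ∧ (q ∨ r) = Pike ∧ Teal = Pike.
p ∧ q = Gale and p ∧ r = Pike, so (p ∧ q) ∨ (p ∧ r) = Gale ∨ Pike = Pike.
Equal: yes.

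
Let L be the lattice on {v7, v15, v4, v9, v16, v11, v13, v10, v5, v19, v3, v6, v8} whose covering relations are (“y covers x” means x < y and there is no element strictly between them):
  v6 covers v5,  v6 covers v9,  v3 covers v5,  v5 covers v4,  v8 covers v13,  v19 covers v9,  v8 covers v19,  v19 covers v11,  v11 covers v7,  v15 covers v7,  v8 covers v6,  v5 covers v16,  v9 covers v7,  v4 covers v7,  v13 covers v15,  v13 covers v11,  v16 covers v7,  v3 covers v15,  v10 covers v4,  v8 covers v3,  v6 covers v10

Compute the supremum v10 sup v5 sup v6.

Common upper bounds of {v10, v5, v6}: v6, v8.
The least among these is v6.

v6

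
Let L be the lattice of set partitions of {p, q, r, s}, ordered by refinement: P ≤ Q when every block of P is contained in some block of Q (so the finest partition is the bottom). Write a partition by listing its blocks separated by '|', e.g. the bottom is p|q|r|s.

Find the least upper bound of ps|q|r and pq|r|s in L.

pqs|r

The join of ps|q|r and pq|r|s merges any blocks that overlap across the partitions, giving pqs|r.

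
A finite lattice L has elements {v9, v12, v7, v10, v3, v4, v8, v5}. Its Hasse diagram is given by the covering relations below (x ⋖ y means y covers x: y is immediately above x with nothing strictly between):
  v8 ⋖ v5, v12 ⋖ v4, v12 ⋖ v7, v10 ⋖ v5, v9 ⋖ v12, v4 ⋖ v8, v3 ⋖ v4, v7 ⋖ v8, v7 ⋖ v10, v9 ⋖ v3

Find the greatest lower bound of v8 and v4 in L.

v4

Common lower bounds of {v8, v4}: v12, v3, v4, v9.
The greatest among these is v4.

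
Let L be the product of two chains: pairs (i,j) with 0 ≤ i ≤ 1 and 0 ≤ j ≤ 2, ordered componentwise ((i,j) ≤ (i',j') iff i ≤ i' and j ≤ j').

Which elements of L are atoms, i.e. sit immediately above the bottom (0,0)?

(0,1), (1,0)

The atoms are exactly the elements that cover (0,0): (0,1), (1,0).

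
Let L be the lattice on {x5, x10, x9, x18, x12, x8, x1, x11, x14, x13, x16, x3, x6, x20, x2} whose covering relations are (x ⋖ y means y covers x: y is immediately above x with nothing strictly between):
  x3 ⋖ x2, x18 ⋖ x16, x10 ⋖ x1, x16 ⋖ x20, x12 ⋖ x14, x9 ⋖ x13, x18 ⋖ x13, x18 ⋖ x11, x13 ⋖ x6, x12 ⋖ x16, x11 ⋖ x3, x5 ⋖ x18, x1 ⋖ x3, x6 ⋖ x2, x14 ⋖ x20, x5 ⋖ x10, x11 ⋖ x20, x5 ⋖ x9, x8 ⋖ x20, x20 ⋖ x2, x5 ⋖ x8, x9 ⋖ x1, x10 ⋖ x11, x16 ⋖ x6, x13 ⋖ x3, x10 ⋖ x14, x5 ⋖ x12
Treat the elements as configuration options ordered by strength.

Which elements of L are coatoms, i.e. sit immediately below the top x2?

The coatoms are exactly the elements covered by x2: x20, x3, x6.

x20, x3, x6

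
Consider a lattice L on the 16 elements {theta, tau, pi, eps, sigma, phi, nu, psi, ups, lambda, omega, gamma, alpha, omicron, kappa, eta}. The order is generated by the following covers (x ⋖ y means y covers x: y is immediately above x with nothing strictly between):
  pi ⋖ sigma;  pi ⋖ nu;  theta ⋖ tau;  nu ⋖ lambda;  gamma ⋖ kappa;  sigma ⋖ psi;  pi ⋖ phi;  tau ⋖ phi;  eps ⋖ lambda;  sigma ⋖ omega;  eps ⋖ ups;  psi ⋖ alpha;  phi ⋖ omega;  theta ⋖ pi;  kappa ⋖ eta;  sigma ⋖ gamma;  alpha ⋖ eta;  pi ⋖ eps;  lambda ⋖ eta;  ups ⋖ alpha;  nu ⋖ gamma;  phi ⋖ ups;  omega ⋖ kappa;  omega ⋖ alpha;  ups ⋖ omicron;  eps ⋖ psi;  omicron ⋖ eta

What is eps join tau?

ups

Common upper bounds of {eps, tau}: alpha, eta, omicron, ups.
The least among these is ups.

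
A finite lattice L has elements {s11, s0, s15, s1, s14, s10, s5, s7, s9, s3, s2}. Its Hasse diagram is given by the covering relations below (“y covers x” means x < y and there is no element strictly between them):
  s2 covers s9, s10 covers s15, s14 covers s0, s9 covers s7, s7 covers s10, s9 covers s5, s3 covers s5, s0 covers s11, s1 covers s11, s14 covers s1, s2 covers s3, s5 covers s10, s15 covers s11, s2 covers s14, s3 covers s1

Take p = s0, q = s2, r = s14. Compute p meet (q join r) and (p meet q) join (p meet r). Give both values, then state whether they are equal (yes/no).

q join r = s2, so p meet (q join r) = s0 meet s2 = s0.
p meet q = s0 and p meet r = s0, so (p meet q) join (p meet r) = s0 join s0 = s0.
Equal: yes.

s0; s0; yes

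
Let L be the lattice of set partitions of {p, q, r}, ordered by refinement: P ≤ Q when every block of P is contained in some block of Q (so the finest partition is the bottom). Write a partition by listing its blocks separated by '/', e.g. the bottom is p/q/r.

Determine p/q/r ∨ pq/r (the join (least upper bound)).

pq/r

Common upper bounds of {p/q/r, pq/r}: pq/r, pqr.
The least among these is pq/r.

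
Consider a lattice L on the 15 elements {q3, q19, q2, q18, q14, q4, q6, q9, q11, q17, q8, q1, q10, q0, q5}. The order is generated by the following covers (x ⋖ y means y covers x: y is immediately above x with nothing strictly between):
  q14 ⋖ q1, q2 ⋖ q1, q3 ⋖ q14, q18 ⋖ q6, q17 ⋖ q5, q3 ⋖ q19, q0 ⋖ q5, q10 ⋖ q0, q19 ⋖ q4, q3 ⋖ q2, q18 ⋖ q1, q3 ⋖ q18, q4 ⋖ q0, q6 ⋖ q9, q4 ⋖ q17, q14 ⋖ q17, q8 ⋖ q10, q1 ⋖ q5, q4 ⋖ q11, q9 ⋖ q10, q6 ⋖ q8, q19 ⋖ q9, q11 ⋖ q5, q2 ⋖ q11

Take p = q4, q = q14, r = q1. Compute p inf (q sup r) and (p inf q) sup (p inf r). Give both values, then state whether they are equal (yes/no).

q3; q3; yes

q sup r = q1, so p inf (q sup r) = q4 inf q1 = q3.
p inf q = q3 and p inf r = q3, so (p inf q) sup (p inf r) = q3 sup q3 = q3.
Equal: yes.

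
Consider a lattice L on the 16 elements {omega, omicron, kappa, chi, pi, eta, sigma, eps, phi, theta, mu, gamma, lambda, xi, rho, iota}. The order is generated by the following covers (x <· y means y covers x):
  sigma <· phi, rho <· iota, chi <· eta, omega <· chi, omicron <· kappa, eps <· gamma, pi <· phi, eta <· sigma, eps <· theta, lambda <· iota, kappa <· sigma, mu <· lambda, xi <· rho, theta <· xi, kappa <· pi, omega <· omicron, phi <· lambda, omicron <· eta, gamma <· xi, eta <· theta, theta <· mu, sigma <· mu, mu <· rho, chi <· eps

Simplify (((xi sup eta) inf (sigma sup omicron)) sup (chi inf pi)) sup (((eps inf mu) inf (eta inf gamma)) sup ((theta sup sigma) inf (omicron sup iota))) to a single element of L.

mu

xi ∨ eta = xi
sigma ∨ omicron = sigma
xi ∧ sigma = eta
chi ∧ pi = omega
eta ∨ omega = eta
eps ∧ mu = eps
eta ∧ gamma = chi
eps ∧ chi = chi
theta ∨ sigma = mu
omicron ∨ iota = iota
mu ∧ iota = mu
chi ∨ mu = mu
eta ∨ mu = mu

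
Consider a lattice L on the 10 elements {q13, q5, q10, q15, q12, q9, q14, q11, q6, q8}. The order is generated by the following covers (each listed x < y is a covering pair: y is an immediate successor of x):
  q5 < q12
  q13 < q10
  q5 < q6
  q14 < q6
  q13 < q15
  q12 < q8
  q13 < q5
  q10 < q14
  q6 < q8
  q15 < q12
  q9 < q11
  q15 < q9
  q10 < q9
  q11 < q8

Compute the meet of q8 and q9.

Common lower bounds of {q8, q9}: q10, q13, q15, q9.
The greatest among these is q9.

q9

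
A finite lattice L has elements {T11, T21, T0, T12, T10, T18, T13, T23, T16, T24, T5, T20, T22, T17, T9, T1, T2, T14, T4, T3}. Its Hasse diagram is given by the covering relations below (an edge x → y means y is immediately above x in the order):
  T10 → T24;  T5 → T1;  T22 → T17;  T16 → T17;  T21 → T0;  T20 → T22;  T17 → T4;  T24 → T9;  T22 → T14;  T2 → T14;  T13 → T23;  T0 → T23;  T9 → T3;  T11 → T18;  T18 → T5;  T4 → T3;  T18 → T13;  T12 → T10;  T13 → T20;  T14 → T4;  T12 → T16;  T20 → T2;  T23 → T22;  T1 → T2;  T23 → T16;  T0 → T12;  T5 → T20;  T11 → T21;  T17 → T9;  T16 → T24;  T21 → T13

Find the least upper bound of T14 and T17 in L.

Common upper bounds of {T14, T17}: T3, T4.
The least among these is T4.

T4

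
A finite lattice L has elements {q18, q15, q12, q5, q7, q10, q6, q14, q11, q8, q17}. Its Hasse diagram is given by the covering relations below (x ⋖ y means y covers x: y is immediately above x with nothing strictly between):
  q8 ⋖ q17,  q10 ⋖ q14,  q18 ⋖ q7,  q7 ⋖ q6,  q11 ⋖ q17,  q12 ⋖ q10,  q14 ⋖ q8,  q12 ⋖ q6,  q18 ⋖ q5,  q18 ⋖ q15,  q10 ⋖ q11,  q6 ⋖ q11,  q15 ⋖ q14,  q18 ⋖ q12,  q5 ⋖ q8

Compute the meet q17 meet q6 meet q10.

q12

Common lower bounds of {q17, q6, q10}: q12, q18.
The greatest among these is q12.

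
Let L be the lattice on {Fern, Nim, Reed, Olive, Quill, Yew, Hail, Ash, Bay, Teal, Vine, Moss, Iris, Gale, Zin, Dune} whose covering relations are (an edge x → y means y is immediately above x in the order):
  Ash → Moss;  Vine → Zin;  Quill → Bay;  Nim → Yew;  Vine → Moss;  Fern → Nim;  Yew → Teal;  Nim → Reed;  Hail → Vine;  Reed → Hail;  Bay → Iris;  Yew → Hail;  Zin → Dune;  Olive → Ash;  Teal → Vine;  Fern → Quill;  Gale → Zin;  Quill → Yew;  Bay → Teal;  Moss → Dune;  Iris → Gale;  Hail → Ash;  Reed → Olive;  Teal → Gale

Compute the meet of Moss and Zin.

Common lower bounds of {Moss, Zin}: Bay, Fern, Hail, Nim, Quill, Reed, Teal, Vine, Yew.
The greatest among these is Vine.

Vine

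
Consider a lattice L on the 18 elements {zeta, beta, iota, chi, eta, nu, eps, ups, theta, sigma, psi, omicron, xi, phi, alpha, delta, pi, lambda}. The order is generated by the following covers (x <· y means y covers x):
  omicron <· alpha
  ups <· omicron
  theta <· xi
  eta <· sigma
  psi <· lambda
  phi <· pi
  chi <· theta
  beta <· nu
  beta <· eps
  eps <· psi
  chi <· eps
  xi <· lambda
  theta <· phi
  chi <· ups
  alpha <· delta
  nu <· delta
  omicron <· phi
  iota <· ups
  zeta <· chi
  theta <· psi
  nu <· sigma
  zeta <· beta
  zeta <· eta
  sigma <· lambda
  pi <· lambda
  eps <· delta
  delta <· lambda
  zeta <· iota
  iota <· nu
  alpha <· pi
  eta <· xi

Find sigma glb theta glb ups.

zeta

Common lower bounds of {sigma, theta, ups}: zeta.
The greatest among these is zeta.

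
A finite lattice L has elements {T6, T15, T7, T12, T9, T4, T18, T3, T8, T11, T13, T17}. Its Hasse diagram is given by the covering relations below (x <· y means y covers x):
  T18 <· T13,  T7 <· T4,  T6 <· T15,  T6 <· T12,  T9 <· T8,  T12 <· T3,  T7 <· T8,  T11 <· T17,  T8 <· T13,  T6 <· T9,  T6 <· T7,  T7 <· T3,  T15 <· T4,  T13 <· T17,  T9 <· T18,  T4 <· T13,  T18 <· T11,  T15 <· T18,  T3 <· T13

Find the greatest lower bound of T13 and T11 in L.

T18

Common lower bounds of {T13, T11}: T15, T18, T6, T9.
The greatest among these is T18.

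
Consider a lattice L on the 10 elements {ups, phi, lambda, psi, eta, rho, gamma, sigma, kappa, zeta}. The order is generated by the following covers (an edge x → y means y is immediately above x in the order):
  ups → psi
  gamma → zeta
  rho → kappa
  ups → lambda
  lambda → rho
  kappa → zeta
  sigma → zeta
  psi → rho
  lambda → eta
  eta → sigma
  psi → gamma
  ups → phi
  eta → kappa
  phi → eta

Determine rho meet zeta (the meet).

Common lower bounds of {rho, zeta}: lambda, psi, rho, ups.
The greatest among these is rho.

rho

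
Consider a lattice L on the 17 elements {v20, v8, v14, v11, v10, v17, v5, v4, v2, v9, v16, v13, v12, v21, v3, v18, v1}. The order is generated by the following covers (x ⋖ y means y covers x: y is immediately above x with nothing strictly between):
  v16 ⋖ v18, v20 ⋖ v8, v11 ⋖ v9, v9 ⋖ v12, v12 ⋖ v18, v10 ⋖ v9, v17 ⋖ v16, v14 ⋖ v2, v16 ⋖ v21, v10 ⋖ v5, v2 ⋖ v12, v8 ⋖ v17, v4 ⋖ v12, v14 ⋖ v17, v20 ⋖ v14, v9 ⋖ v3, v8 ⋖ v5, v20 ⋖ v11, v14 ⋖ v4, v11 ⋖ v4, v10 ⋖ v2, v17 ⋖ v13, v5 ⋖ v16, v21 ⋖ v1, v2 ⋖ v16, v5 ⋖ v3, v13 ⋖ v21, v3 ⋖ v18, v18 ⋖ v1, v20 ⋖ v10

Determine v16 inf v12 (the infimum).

v2

Common lower bounds of {v16, v12}: v10, v14, v2, v20.
The greatest among these is v2.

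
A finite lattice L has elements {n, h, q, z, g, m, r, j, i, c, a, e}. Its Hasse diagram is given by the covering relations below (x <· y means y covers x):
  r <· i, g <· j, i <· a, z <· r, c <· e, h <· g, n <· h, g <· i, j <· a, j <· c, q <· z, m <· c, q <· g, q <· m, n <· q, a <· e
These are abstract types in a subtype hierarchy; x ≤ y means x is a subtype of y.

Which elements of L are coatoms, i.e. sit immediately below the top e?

a, c

The coatoms are exactly the elements covered by e: a, c.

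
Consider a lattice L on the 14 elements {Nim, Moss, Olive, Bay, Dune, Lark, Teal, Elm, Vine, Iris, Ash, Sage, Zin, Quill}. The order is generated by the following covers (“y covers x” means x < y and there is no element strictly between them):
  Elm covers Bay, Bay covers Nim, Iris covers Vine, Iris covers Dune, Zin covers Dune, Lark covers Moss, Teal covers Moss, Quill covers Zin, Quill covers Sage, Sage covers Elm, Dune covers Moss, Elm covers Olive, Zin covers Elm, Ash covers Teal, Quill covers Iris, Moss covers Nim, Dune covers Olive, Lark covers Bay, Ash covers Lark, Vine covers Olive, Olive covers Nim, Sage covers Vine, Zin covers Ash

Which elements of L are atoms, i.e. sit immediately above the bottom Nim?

Bay, Moss, Olive

The atoms are exactly the elements that cover Nim: Bay, Moss, Olive.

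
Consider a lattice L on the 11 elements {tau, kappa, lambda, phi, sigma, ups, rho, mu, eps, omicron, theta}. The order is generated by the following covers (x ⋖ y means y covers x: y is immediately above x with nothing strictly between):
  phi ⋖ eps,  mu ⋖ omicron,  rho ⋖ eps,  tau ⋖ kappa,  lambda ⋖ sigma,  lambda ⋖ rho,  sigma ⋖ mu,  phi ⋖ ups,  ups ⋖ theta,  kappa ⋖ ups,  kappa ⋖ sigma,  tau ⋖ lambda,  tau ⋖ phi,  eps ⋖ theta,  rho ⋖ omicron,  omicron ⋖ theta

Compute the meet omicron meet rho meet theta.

Common lower bounds of {omicron, rho, theta}: lambda, rho, tau.
The greatest among these is rho.

rho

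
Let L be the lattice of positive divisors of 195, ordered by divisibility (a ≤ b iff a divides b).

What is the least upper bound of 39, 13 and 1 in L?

In the divisibility order, the join is the least common multiple: lcm(39, 13, 1) = 39.

39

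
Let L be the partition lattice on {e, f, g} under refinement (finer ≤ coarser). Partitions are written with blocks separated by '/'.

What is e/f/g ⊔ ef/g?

ef/g

The join of e/f/g and ef/g merges any blocks that overlap across the partitions, giving ef/g.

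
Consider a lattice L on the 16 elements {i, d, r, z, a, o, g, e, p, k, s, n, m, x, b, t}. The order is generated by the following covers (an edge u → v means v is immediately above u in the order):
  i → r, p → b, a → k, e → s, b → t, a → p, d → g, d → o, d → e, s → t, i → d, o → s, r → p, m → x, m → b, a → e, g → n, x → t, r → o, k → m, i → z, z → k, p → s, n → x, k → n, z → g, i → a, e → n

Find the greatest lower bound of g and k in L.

Common lower bounds of {g, k}: i, z.
The greatest among these is z.

z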